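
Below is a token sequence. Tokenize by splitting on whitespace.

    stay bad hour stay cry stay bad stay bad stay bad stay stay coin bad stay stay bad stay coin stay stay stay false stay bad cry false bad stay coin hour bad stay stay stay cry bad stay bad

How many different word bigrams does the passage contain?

18

40 tokens → 39 bigram windows in total.
Repeated bigrams (each contributes count−1 duplicates):
  bad stay: 8
  stay bad: 7
  stay stay: 6
  stay coin: 3
  stay cry: 2
21 duplicate windows → 39 − 21 = 18 distinct.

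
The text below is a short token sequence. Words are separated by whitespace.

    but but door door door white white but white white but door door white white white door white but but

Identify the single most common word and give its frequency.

Unigram frequencies (highest first):
  white: 8
  but: 6
  door: 6

"white", 8 times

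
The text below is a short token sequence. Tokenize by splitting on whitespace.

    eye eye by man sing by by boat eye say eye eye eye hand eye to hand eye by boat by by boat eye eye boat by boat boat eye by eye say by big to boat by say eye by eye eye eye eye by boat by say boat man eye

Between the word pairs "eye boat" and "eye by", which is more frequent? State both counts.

"eye by" (5 vs 1)

"eye boat": 1 occurrence
"eye by": 5 occurrences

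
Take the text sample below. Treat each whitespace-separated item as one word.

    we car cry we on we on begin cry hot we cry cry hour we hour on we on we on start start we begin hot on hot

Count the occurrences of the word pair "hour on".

Scanning the 27 overlapping bigram windows for "hour on":
  position 16–17: hour on

1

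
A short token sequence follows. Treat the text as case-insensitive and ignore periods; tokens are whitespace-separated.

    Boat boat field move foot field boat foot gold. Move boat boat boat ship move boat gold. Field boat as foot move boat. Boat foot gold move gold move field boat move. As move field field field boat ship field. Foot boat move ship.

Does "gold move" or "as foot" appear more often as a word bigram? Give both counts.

"gold move" (3 vs 1)

"gold move": 3 occurrences
"as foot": 1 occurrence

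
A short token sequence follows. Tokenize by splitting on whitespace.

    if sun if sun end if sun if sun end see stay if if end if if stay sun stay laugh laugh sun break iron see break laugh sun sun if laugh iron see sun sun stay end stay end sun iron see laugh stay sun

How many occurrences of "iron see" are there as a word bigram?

3

Scanning the 45 overlapping bigram windows for "iron see":
  position 25–26: iron see
  position 33–34: iron see
  position 42–43: iron see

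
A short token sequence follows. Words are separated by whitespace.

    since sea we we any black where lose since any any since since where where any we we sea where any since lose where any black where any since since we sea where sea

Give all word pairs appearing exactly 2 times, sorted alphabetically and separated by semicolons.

any black; black where; sea where; since since; we sea; we we

Bigram counts meeting the condition (exactly 2 times):
  any black: 2
  black where: 2
  sea where: 2
  since since: 2
  we sea: 2
  we we: 2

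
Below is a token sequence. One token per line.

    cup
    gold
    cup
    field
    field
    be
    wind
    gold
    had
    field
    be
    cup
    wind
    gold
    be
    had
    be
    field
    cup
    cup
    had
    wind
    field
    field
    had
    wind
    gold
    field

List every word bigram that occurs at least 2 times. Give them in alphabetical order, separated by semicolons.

field be; field field; had wind; wind gold

Bigram counts meeting the condition (at least 2 times):
  field be: 2
  field field: 2
  had wind: 2
  wind gold: 3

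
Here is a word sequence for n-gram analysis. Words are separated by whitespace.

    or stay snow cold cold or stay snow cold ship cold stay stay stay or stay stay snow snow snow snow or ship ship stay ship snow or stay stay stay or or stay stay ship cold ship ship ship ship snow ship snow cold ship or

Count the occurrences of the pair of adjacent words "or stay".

5

Scanning the 46 overlapping bigram windows for "or stay":
  position 1–2: or stay
  position 6–7: or stay
  position 15–16: or stay
  position 28–29: or stay
  position 33–34: or stay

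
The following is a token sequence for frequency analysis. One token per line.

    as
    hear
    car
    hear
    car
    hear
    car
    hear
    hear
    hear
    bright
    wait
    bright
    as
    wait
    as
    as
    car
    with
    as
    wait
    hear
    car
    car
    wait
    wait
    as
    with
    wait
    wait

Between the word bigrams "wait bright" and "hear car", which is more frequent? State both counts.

"wait bright": 1 occurrence
"hear car": 4 occurrences

"hear car" (4 vs 1)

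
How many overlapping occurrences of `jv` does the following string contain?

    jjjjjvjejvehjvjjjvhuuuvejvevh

Sliding a length-2 window over the 29 characters (28 positions):
  position 5–6: jv
  position 9–10: jv
  position 13–14: jv
  position 17–18: jv
  position 25–26: jv

5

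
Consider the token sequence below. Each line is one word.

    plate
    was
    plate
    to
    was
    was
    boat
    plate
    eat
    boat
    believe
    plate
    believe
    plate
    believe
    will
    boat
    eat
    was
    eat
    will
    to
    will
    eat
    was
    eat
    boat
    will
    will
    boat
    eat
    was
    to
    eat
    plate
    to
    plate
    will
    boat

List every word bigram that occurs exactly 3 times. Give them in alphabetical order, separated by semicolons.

Bigram counts meeting the condition (exactly 3 times):
  eat was: 3
  will boat: 3

eat was; will boat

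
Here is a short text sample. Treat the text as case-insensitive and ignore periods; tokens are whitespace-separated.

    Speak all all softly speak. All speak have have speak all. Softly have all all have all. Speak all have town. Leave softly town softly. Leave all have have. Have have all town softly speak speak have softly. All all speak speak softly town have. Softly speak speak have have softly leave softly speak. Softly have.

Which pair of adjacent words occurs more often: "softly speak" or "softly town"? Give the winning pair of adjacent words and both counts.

"softly speak": 4 occurrences
"softly town": 2 occurrences

"softly speak" (4 vs 2)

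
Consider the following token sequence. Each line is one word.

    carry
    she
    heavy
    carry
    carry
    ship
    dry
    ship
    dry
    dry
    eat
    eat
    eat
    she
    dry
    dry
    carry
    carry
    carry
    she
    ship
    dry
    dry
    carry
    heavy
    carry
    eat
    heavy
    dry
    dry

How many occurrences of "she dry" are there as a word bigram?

1

Scanning the 29 overlapping bigram windows for "she dry":
  position 14–15: she dry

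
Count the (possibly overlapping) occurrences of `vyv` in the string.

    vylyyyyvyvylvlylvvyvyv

Sliding a length-3 window over the 22 characters (20 positions):
  position 8–10: vyv
  position 18–20: vyv
  position 20–22: vyv

3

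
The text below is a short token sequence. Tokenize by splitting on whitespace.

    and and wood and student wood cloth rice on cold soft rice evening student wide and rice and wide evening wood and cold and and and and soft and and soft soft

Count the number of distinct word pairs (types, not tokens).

25

32 tokens → 31 bigram windows in total.
Repeated bigrams (each contributes count−1 duplicates):
  and and: 5
  and soft: 2
  wood and: 2
6 duplicate windows → 31 − 6 = 25 distinct.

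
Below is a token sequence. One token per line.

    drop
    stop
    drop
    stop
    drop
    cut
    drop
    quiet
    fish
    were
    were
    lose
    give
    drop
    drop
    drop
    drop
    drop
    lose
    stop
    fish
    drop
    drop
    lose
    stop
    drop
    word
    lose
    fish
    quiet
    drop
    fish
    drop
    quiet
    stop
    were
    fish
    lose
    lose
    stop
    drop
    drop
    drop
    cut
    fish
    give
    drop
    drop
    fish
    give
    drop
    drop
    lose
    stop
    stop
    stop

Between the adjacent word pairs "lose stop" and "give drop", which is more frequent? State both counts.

"lose stop": 4 occurrences
"give drop": 3 occurrences

"lose stop" (4 vs 3)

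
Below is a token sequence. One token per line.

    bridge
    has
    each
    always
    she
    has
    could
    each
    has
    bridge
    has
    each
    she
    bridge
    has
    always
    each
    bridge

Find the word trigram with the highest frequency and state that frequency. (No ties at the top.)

Trigram frequencies (highest first):
  bridge has each: 2
  has each always: 1
  each always she: 1
  always she has: 1
  she has could: 1
  has could each: 1
  … (9 more, each ≤ 1)

"bridge has each", 2 times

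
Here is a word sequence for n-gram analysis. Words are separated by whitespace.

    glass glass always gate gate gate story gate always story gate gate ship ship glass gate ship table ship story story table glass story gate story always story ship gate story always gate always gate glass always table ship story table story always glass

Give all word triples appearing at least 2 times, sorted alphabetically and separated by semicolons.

Trigram counts meeting the condition (at least 2 times):
  gate story always: 2
  table ship story: 2

gate story always; table ship story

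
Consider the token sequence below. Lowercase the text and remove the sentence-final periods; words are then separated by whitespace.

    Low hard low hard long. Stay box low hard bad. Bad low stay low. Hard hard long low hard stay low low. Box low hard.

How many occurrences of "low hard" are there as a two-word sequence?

Scanning the 24 overlapping bigram windows for "low hard":
  position 1–2: low hard
  position 3–4: low hard
  position 8–9: low hard
  position 14–15: low hard
  position 18–19: low hard
  position 24–25: low hard

6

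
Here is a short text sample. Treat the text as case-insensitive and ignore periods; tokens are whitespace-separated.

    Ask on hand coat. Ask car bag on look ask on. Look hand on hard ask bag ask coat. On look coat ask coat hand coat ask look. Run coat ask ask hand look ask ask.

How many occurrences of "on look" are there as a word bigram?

3

Scanning the 35 overlapping bigram windows for "on look":
  position 8–9: on look
  position 11–12: on look
  position 20–21: on look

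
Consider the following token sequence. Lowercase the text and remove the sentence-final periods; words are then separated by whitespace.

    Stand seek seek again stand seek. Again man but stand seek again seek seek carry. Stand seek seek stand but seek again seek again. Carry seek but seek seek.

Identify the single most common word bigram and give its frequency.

"seek again", 5 times

Bigram frequencies (highest first):
  seek again: 5
  stand seek: 4
  seek seek: 4
  again seek: 2
  but seek: 2
  again stand: 1
  … (10 more, each ≤ 1)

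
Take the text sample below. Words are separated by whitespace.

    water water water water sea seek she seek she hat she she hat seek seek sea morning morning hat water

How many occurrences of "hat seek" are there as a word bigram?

1

Scanning the 19 overlapping bigram windows for "hat seek":
  position 13–14: hat seek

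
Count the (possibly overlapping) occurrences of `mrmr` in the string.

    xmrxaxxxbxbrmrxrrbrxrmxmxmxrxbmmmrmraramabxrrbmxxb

1

Sliding a length-4 window over the 50 characters (47 positions):
  position 33–36: mrmr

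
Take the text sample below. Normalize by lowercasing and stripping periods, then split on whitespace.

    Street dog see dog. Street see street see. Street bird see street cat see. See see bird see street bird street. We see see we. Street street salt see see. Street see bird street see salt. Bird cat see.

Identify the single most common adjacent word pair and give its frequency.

Bigram frequencies (highest first):
  see street: 5
  street see: 4
  see see: 4
  street bird: 2
  bird see: 2
  cat see: 2
  … (17 more, each ≤ 2)

"see street", 5 times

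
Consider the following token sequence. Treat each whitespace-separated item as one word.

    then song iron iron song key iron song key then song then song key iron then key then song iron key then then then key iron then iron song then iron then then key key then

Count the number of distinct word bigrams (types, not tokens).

36 tokens → 35 bigram windows in total.
Repeated bigrams (each contributes count−1 duplicates):
  key then: 4
  then song: 4
  iron song: 3
  iron then: 3
  key iron: 3
  song key: 3
  then key: 3
  then then: 3
  … (3 more repeated)
21 duplicate windows → 35 − 21 = 14 distinct.

14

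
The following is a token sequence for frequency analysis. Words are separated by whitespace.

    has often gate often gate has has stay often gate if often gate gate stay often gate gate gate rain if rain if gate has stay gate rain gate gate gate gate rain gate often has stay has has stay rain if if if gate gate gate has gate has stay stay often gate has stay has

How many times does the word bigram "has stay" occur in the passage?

Scanning the 56 overlapping bigram windows for "has stay":
  position 7–8: has stay
  position 25–26: has stay
  position 36–37: has stay
  position 39–40: has stay
  position 50–51: has stay
  position 55–56: has stay

6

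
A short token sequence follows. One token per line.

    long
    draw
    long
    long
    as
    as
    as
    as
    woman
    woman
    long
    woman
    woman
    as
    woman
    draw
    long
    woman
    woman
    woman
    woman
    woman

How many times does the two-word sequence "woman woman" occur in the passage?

Scanning the 21 overlapping bigram windows for "woman woman":
  position 9–10: woman woman
  position 12–13: woman woman
  position 18–19: woman woman
  position 19–20: woman woman
  position 20–21: woman woman
  position 21–22: woman woman

6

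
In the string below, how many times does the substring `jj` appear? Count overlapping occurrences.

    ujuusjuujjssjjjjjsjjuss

6

Sliding a length-2 window over the 23 characters (22 positions):
  position 9–10: jj
  position 13–14: jj
  position 14–15: jj
  position 15–16: jj
  position 16–17: jj
  position 19–20: jj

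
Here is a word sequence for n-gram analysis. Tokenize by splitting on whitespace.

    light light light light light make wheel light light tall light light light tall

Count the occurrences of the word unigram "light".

10

Scanning the 14 tokens for "light":
  position 1: light
  position 2: light
  position 3: light
  position 4: light
  position 5: light
  position 8: light
  position 9: light
  position 11: light
  position 12: light
  position 13: light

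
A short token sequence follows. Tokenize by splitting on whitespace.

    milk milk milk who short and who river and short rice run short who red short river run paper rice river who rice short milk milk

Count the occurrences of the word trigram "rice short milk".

1

Scanning the 24 overlapping trigram windows for "rice short milk":
  position 23–25: rice short milk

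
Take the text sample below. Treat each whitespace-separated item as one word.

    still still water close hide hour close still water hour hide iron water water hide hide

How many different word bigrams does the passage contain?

16 tokens → 15 bigram windows in total.
Repeated bigrams (each contributes count−1 duplicates):
  still water: 2
1 duplicate windows → 15 − 1 = 14 distinct.

14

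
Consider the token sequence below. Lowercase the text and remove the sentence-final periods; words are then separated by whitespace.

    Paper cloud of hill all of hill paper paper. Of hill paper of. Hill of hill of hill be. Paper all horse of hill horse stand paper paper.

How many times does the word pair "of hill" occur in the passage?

Scanning the 27 overlapping bigram windows for "of hill":
  position 3–4: of hill
  position 6–7: of hill
  position 10–11: of hill
  position 13–14: of hill
  position 15–16: of hill
  position 17–18: of hill
  position 23–24: of hill

7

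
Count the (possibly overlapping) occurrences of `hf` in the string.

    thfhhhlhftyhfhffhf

5

Sliding a length-2 window over the 18 characters (17 positions):
  position 2–3: hf
  position 8–9: hf
  position 12–13: hf
  position 14–15: hf
  position 17–18: hf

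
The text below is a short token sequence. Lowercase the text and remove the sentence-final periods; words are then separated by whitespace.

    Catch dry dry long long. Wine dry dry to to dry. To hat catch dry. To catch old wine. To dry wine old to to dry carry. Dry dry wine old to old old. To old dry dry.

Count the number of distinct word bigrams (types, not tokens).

23

38 tokens → 37 bigram windows in total.
Repeated bigrams (each contributes count−1 duplicates):
  dry dry: 4
  dry to: 3
  old to: 3
  to dry: 3
  catch dry: 2
  dry wine: 2
  to old: 2
  to to: 2
  … (1 more repeated)
14 duplicate windows → 37 − 14 = 23 distinct.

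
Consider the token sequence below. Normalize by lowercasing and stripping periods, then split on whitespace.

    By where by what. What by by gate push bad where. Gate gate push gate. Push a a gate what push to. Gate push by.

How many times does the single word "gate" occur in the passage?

Scanning the 25 tokens for "gate":
  position 8: gate
  position 12: gate
  position 13: gate
  position 15: gate
  position 19: gate
  position 23: gate

6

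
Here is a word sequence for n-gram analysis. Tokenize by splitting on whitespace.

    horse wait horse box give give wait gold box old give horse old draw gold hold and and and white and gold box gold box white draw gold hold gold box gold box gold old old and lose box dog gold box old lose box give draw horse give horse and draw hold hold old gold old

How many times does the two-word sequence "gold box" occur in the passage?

Scanning the 56 overlapping bigram windows for "gold box":
  position 8–9: gold box
  position 22–23: gold box
  position 24–25: gold box
  position 30–31: gold box
  position 32–33: gold box
  position 41–42: gold box

6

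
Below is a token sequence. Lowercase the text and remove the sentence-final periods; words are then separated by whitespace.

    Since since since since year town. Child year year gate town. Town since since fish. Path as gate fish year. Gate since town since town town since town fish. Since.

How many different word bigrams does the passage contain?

20

30 tokens → 29 bigram windows in total.
Repeated bigrams (each contributes count−1 duplicates):
  since since: 4
  since town: 3
  town since: 3
  town town: 2
  year gate: 2
9 duplicate windows → 29 − 9 = 20 distinct.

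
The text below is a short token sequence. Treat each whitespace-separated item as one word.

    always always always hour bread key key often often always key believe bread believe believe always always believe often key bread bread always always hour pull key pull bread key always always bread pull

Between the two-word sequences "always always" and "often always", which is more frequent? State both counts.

"always always": 5 occurrences
"often always": 1 occurrence

"always always" (5 vs 1)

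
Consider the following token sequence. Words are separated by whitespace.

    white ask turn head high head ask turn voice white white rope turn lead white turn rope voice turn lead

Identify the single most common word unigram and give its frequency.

"turn", 5 times

Unigram frequencies (highest first):
  turn: 5
  white: 4
  ask: 2
  head: 2
  voice: 2
  rope: 2
  … (2 more, each ≤ 2)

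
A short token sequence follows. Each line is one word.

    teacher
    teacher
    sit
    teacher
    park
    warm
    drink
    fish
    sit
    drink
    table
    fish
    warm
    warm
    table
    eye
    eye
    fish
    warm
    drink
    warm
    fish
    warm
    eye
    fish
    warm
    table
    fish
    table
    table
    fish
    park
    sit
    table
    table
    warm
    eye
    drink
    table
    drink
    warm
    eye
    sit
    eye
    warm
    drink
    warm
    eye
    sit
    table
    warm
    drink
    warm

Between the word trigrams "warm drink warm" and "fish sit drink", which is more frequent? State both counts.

"warm drink warm" (3 vs 1)

"warm drink warm": 3 occurrences
"fish sit drink": 1 occurrence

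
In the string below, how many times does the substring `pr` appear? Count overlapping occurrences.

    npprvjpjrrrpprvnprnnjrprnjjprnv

Sliding a length-2 window over the 31 characters (30 positions):
  position 3–4: pr
  position 13–14: pr
  position 17–18: pr
  position 23–24: pr
  position 28–29: pr

5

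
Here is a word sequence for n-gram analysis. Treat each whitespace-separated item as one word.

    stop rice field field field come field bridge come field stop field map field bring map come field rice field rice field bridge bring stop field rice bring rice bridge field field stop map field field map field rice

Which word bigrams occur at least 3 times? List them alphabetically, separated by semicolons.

Bigram counts meeting the condition (at least 3 times):
  come field: 3
  field field: 4
  field rice: 4
  map field: 3
  rice field: 3

come field; field field; field rice; map field; rice field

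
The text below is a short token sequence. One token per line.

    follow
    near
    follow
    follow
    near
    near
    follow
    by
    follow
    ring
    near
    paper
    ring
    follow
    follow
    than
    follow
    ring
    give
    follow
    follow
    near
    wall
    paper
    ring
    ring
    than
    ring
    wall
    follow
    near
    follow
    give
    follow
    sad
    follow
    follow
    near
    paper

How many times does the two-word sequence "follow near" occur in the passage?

Scanning the 38 overlapping bigram windows for "follow near":
  position 1–2: follow near
  position 4–5: follow near
  position 21–22: follow near
  position 30–31: follow near
  position 37–38: follow near

5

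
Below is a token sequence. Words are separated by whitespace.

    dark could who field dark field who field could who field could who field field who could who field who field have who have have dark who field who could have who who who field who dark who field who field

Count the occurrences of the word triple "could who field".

Scanning the 39 overlapping trigram windows for "could who field":
  position 2–4: could who field
  position 9–11: could who field
  position 12–14: could who field
  position 17–19: could who field

4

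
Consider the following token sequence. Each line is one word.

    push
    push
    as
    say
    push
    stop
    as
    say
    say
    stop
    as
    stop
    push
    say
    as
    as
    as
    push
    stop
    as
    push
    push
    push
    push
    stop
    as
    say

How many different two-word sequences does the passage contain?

27 tokens → 26 bigram windows in total.
Repeated bigrams (each contributes count−1 duplicates):
  push push: 4
  stop as: 4
  as say: 3
  push stop: 3
  as as: 2
  as push: 2
12 duplicate windows → 26 − 12 = 14 distinct.

14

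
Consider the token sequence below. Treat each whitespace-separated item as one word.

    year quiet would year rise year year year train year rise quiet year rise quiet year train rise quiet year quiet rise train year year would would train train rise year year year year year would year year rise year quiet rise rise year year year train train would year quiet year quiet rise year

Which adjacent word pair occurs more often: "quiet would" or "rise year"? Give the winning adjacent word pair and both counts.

"rise year" (5 vs 1)

"quiet would": 1 occurrence
"rise year": 5 occurrences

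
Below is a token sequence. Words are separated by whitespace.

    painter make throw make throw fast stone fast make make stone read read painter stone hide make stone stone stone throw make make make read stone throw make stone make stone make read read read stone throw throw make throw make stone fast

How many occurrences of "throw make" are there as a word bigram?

Scanning the 42 overlapping bigram windows for "throw make":
  position 3–4: throw make
  position 21–22: throw make
  position 27–28: throw make
  position 38–39: throw make
  position 40–41: throw make

5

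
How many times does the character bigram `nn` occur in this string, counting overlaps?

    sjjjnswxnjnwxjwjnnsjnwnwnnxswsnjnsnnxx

Sliding a length-2 window over the 38 characters (37 positions):
  position 17–18: nn
  position 25–26: nn
  position 35–36: nn

3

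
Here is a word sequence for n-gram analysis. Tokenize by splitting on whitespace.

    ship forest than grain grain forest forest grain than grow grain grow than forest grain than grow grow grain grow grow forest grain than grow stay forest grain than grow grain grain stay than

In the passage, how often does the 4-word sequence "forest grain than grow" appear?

Scanning the 31 overlapping 4-gram windows for "forest grain than grow":
  position 7–10: forest grain than grow
  position 14–17: forest grain than grow
  position 22–25: forest grain than grow
  position 27–30: forest grain than grow

4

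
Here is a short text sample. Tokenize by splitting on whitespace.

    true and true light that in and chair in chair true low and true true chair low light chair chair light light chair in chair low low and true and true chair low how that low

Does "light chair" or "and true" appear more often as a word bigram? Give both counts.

"and true" (4 vs 2)

"light chair": 2 occurrences
"and true": 4 occurrences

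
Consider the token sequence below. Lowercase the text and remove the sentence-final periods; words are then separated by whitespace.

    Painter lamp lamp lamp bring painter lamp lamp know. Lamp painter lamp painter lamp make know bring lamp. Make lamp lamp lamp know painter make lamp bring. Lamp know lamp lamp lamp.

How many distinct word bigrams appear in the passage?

32 tokens → 31 bigram windows in total.
Repeated bigrams (each contributes count−1 duplicates):
  lamp lamp: 7
  painter lamp: 4
  lamp know: 3
  bring lamp: 2
  know lamp: 2
  lamp bring: 2
  lamp make: 2
  lamp painter: 2
  … (1 more repeated)
17 duplicate windows → 31 − 17 = 14 distinct.

14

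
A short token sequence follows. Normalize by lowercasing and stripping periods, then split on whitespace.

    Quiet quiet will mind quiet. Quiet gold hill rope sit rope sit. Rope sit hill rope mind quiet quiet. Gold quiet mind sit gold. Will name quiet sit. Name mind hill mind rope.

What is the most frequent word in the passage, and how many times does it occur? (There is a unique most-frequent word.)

"quiet", 8 times

Unigram frequencies (highest first):
  quiet: 8
  mind: 5
  rope: 5
  sit: 5
  gold: 3
  hill: 3
  … (2 more, each ≤ 2)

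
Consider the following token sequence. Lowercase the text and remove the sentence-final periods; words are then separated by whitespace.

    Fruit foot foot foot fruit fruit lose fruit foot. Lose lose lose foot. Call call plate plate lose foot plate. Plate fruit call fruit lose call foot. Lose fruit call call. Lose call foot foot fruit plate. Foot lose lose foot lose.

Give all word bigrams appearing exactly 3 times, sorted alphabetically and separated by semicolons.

foot foot; lose foot; lose lose

Bigram counts meeting the condition (exactly 3 times):
  foot foot: 3
  lose foot: 3
  lose lose: 3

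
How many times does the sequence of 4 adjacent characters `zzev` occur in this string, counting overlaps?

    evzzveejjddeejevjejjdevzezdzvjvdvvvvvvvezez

0

Sliding a length-4 window over the 43 characters (40 positions):
  (no match at any position)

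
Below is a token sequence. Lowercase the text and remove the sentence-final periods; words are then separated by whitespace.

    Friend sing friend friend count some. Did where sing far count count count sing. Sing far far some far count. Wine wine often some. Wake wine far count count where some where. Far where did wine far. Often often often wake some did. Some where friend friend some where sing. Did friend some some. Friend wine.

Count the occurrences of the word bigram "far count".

3

Scanning the 55 overlapping bigram windows for "far count":
  position 10–11: far count
  position 19–20: far count
  position 27–28: far count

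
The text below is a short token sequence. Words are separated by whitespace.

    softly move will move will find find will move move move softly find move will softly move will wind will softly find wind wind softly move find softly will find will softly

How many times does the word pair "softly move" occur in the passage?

Scanning the 31 overlapping bigram windows for "softly move":
  position 1–2: softly move
  position 16–17: softly move
  position 25–26: softly move

3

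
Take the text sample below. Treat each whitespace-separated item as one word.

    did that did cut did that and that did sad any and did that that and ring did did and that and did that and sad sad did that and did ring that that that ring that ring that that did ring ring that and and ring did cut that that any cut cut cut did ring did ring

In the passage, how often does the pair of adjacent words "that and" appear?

6

Scanning the 58 overlapping bigram windows for "that and":
  position 6–7: that and
  position 15–16: that and
  position 21–22: that and
  position 24–25: that and
  position 29–30: that and
  position 44–45: that and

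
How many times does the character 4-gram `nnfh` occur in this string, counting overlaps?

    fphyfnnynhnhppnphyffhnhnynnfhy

Sliding a length-4 window over the 30 characters (27 positions):
  position 26–29: nnfh

1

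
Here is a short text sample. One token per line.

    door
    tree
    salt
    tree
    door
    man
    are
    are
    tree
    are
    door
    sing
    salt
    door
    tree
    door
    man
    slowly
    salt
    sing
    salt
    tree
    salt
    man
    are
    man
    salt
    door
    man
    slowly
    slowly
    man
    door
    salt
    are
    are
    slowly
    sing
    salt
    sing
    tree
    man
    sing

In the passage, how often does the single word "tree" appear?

Scanning the 43 tokens for "tree":
  position 2: tree
  position 4: tree
  position 9: tree
  position 15: tree
  position 22: tree
  position 41: tree

6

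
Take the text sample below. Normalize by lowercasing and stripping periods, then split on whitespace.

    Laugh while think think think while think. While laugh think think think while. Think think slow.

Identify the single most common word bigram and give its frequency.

Bigram frequencies (highest first):
  think think: 5
  while think: 3
  think while: 3
  laugh while: 1
  while laugh: 1
  laugh think: 1
  … (1 more, each ≤ 1)

"think think", 5 times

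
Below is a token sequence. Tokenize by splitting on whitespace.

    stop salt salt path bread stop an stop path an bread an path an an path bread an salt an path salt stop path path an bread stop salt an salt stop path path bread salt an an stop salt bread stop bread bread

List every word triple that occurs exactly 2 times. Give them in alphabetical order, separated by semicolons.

path an bread; salt stop path; stop path path

Trigram counts meeting the condition (exactly 2 times):
  path an bread: 2
  salt stop path: 2
  stop path path: 2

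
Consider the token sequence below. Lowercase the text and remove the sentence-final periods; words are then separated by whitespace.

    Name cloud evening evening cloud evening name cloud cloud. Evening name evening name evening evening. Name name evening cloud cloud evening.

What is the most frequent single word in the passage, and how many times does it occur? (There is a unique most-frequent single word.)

"evening", 9 times

Unigram frequencies (highest first):
  evening: 9
  name: 6
  cloud: 6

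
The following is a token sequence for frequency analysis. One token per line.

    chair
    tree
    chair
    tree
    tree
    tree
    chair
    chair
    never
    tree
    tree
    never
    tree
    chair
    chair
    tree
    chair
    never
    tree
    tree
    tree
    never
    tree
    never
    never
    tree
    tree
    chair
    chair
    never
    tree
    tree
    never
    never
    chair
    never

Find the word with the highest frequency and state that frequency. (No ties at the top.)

"tree", 16 times

Unigram frequencies (highest first):
  tree: 16
  chair: 10
  never: 10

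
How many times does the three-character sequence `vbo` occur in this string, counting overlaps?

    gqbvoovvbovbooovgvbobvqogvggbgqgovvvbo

Sliding a length-3 window over the 38 characters (36 positions):
  position 8–10: vbo
  position 11–13: vbo
  position 18–20: vbo
  position 36–38: vbo

4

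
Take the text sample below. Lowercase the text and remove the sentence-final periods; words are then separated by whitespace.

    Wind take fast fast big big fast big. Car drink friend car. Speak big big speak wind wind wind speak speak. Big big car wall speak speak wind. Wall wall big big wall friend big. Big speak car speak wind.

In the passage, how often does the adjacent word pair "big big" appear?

5

Scanning the 39 overlapping bigram windows for "big big":
  position 5–6: big big
  position 14–15: big big
  position 22–23: big big
  position 31–32: big big
  position 35–36: big big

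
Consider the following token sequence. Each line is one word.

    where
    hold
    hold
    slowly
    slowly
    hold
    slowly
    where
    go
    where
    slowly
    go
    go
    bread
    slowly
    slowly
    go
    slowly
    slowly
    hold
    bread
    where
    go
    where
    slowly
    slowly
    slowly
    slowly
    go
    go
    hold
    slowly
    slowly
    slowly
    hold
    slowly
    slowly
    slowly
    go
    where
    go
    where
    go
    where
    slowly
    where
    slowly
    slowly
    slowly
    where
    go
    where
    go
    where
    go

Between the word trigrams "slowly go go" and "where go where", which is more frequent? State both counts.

"slowly go go": 2 occurrences
"where go where": 6 occurrences

"where go where" (6 vs 2)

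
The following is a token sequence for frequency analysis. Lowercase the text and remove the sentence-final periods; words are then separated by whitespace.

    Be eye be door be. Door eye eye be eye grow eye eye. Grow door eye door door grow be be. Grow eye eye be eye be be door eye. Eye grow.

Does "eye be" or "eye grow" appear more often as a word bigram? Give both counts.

"eye be": 4 occurrences
"eye grow": 3 occurrences

"eye be" (4 vs 3)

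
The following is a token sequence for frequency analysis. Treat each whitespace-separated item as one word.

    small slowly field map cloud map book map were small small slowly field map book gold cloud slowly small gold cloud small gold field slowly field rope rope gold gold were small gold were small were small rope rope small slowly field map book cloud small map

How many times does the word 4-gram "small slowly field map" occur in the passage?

Scanning the 44 overlapping 4-gram windows for "small slowly field map":
  position 1–4: small slowly field map
  position 11–14: small slowly field map
  position 40–43: small slowly field map

3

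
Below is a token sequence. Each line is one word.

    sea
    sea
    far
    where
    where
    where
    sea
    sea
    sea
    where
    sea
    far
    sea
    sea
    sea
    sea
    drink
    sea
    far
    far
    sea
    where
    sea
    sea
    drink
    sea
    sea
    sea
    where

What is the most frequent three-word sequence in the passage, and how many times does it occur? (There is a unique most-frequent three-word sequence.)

"sea sea sea", 4 times

Trigram frequencies (highest first):
  sea sea sea: 4
  where sea sea: 2
  sea sea where: 2
  sea where sea: 2
  sea sea drink: 2
  sea drink sea: 2
  … (13 more, each ≤ 1)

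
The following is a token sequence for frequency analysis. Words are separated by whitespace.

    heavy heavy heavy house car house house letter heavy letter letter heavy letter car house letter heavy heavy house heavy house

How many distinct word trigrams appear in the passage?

16

21 tokens → 19 trigram windows in total.
Repeated trigrams (each contributes count−1 duplicates):
  heavy heavy house: 2
  house letter heavy: 2
  letter heavy letter: 2
3 duplicate windows → 19 − 3 = 16 distinct.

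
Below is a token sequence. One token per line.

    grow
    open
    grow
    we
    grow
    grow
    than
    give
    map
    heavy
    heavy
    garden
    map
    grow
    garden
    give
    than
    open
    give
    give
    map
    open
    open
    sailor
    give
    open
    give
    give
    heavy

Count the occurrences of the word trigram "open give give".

2

Scanning the 27 overlapping trigram windows for "open give give":
  position 18–20: open give give
  position 26–28: open give give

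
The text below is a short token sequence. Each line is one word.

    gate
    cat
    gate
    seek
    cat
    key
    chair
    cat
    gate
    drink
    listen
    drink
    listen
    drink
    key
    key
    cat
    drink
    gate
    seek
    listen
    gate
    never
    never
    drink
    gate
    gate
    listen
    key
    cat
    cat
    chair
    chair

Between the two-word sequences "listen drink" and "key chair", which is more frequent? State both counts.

"listen drink": 2 occurrences
"key chair": 1 occurrence

"listen drink" (2 vs 1)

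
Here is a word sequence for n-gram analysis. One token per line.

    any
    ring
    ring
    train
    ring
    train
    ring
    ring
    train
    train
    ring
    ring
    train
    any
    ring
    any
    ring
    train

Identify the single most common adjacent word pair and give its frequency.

Bigram frequencies (highest first):
  ring train: 5
  any ring: 3
  ring ring: 3
  train ring: 3
  train train: 1
  train any: 1
  … (1 more, each ≤ 1)

"ring train", 5 times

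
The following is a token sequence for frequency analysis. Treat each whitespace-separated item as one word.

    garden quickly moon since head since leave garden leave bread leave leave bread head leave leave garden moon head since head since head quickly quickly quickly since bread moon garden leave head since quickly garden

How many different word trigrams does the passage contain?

31

35 tokens → 33 trigram windows in total.
Repeated trigrams (each contributes count−1 duplicates):
  head since head: 2
  since head since: 2
2 duplicate windows → 33 − 2 = 31 distinct.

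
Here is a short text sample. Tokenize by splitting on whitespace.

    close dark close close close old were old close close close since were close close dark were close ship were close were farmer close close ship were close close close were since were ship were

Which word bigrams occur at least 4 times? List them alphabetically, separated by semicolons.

Bigram counts meeting the condition (at least 4 times):
  close close: 8
  were close: 4

close close; were close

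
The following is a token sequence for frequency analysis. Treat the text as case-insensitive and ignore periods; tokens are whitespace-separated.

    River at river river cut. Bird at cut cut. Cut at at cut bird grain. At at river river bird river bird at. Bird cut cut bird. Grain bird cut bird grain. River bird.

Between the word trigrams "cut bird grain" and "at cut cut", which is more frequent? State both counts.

"cut bird grain": 3 occurrences
"at cut cut": 1 occurrence

"cut bird grain" (3 vs 1)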